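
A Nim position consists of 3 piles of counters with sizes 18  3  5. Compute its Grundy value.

In binary:
  10010  (18)
  00011  (3)
  00101  (5)
  -----
  10100  (20)

20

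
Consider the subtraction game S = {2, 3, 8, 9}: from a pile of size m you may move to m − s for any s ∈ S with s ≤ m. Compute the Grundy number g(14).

1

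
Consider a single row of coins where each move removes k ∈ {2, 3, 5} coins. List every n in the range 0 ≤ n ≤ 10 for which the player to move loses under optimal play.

Build the Grundy sequence with g(k) = mex{g(k−s) : s ∈ {2, 3, 5}, s ≤ k}:
g(0) = mex{} = 0
g(1) = mex{} = 0
g(2) = mex{0} = 1
g(3) = mex{0} = 1
g(4) = mex{0,1} = 2
g(5) = mex{0,1} = 2
g(6) = mex{0,1,2} = 3
g(7) = mex{1,2} = 0
g(8) = mex{1,2,3} = 0
g(9) = mex{0,2,3} = 1
g(10) = mex{0,2} = 1
The P-positions (g = 0) in 0..10 are 0, 1, 7, 8.

0, 1, 7, 8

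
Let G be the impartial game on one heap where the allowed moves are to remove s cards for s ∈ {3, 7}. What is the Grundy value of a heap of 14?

1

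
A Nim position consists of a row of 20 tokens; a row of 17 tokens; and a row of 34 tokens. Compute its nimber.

39

Nim-sum: 20 XOR 17 XOR 34 = 39.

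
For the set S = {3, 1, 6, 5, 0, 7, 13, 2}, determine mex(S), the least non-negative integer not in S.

4

The values 0, 1, 2, 3 are all present; 4 is the first non-negative integer missing from the set.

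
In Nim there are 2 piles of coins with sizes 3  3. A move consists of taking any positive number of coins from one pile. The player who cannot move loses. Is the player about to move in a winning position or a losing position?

Losing position

Nim-sum: 3 ⊕ 3 = 0.
The nim-sum is 0, so this is a P-position: the player to move is in a losing position under optimal play.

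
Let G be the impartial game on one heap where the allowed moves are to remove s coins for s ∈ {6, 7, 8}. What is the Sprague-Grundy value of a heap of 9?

1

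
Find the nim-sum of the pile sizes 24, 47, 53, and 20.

Nim-sum: 24 ⊕ 47 ⊕ 53 ⊕ 20 = 22.

22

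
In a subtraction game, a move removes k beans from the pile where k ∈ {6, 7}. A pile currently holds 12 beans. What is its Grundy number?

2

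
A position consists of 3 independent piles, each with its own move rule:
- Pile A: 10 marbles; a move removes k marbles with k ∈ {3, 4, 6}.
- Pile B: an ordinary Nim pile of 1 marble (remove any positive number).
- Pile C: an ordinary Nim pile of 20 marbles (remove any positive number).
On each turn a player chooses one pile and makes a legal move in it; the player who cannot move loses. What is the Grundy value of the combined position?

Grundy values for pile A (subtraction set {3, 4, 6}):
g(0) = mex{} = 0
g(1) = mex{} = 0
g(2) = mex{} = 0
g(3) = mex{0} = 1
g(4) = mex{0} = 1
g(5) = mex{0} = 1
g(6) = mex{0,1} = 2
g(7) = mex{0,1} = 2
g(8) = mex{0,1} = 2
g(9) = mex{1,2} = 0
g(10) = mex{1,2} = 0
So g(10) = 0.
Pile B is a plain Nim pile of size 1, so its Grundy value is 1.
Pile C is a plain Nim pile of size 20, so its Grundy value is 20.
The value of a disjunctive sum is the nim-sum of the parts.
Combined value = 0 XOR 1 XOR 20 = 21.

21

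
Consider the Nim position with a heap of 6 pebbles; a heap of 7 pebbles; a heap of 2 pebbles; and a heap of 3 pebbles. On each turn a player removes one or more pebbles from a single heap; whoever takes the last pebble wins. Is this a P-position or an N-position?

P-position

Compute the nim-sum pairwise:
6 ⊕ 7 = 1
1 ⊕ 2 = 3
3 ⊕ 3 = 0
The nim-sum is 0, so this is a P-position: the player to move is in a losing position under optimal play.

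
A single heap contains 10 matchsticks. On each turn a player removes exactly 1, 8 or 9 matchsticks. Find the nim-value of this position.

2

Build the Grundy sequence with g(k) = mex{g(k−s) : s ∈ {1, 8, 9}, s ≤ k}:
k:     0  1  2  3  4  5  6  7  8  9 10
g(k):  0  1  0  1  0  1  0  1  2  3  2
So g(10) = 2.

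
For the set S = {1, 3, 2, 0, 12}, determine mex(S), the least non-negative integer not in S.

The values 0, 1, 2, 3 are all present; 4 is the first non-negative integer missing from the set.

4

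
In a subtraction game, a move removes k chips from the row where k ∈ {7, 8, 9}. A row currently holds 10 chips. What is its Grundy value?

Compute g(0), g(1), … for moves {7, 8, 9}:
g(0) = mex{} = 0
g(1) = mex{} = 0
g(2) = mex{} = 0
g(3) = mex{} = 0
g(4) = mex{} = 0
g(5) = mex{} = 0
g(6) = mex{} = 0
g(7) = mex{0} = 1
g(8) = mex{0} = 1
g(9) = mex{0} = 1
g(10) = mex{0} = 1
So g(10) = 1.

1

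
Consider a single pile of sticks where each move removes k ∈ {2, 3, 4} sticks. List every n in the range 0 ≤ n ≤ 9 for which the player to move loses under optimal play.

Build the Grundy sequence with g(k) = mex{g(k−s) : s ∈ {2, 3, 4}, s ≤ k}:
g(0) = mex{} = 0
g(1) = mex{} = 0
g(2) = mex{0} = 1
g(3) = mex{0} = 1
g(4) = mex{0,1} = 2
g(5) = mex{0,1} = 2
g(6) = mex{1,2} = 0
g(7) = mex{1,2} = 0
g(8) = mex{0,2} = 1
g(9) = mex{0,2} = 1
The P-positions (g = 0) in 0..9 are 0, 1, 6, 7.

0, 1, 6, 7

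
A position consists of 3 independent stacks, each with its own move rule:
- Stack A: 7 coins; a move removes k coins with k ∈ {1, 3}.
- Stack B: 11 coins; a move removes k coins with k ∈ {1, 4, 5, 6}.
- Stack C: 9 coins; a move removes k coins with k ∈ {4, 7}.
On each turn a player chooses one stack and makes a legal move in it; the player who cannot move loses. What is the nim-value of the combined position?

3

For stack A, compute g(0), g(1), … with moves {1, 3}:
g(0) = mex{} = 0
g(1) = mex{0} = 1
g(2) = mex{1} = 0
g(3) = mex{0} = 1
g(4) = mex{1} = 0
g(5) = mex{0} = 1
g(6) = mex{1} = 0
g(7) = mex{0} = 1
So g(7) = 1.
For stack B, compute g(0), g(1), … with moves {1, 4, 5, 6}:
k:     0  1  2  3  4  5  6  7  8  9 10 11
g(k):  0  1  0  1  2  3  2  3  4  0  1  0
So g(11) = 0.
Grundy values for stack C (subtraction set {4, 7}):
k:     0  1  2  3  4  5  6  7  8  9
g(k):  0  0  0  0  1  1  1  1  2  2
So g(9) = 2.
The value of a disjunctive sum is the nim-sum of the parts.
Combined value = 1 ⊕ 0 ⊕ 2 = 3.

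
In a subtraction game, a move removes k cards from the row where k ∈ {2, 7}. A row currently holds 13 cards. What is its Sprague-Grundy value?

0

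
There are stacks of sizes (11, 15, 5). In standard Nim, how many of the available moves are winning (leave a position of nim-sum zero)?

Nim-sum: 11 XOR 15 XOR 5 = 1.
The overall nim-sum is X = 1. A stack of size p has a winning move iff p XOR X < p (reduce it to p XOR X).
  11: 11 XOR 1 = 10 < 11 — winning move (to 10).
  15: 15 XOR 1 = 14 < 15 — winning move (to 14).
  5: 5 XOR 1 = 4 < 5 — winning move (to 4).
That gives 3 winning moves.

3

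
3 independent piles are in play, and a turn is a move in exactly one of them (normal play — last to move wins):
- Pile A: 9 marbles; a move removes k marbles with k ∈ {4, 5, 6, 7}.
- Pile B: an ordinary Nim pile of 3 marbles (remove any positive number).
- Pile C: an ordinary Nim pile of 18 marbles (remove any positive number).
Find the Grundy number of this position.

For pile A, compute g(0), g(1), … with moves {4, 5, 6, 7}:
k:     0  1  2  3  4  5  6  7  8  9
g(k):  0  0  0  0  1  1  1  1  2  2
So g(9) = 2.
Pile B is a plain Nim pile of size 3, so its Grundy value is 3.
Pile C is a plain Nim pile of size 18, so its Grundy value is 18.
By the Sprague-Grundy theorem, the Grundy value of a sum of independent games is the XOR of the component values.
Combined value = 2 XOR 3 XOR 18 = 19.

19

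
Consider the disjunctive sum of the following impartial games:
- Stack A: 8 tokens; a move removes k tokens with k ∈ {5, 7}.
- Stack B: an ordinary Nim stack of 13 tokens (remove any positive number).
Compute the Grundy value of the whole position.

12

Build the Grundy sequence for stack A with g(k) = mex{g(k−s) : s ∈ {5, 7}, s ≤ k}:
g(0) = mex{} = 0
g(1) = mex{} = 0
g(2) = mex{} = 0
g(3) = mex{} = 0
g(4) = mex{} = 0
g(5) = mex{0} = 1
g(6) = mex{0} = 1
g(7) = mex{0} = 1
g(8) = mex{0} = 1
So g(8) = 1.
Stack B is a plain Nim stack of size 13, so its Grundy value is 13.
The value of a disjunctive sum is the nim-sum of the parts.
Combined value = 1 XOR 13 = 12.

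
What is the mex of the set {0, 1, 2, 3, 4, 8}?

5

The values 0, 1, 2, 3, 4 are all present; 5 is the first non-negative integer missing from the set.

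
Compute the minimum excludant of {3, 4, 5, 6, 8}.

0

0 is not in the set, so the mex is 0.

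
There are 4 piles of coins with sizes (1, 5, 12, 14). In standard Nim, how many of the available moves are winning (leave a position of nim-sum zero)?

Write each in binary and XOR column by column:
  0001  (1)
  0101  (5)
  1100  (12)
  1110  (14)
  ----
  0110  (6)
The overall nim-sum is X = 6. A pile of size p has a winning move iff p XOR X < p (reduce it to p XOR X).
  1: 1 XOR 6 = 7 ≥ 1 — no move.
  5: 5 XOR 6 = 3 < 5 — winning move (to 3).
  12: 12 XOR 6 = 10 < 12 — winning move (to 10).
  14: 14 XOR 6 = 8 < 14 — winning move (to 8).
That gives 3 winning moves.

3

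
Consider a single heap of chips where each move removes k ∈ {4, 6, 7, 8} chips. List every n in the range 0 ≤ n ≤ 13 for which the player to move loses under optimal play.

0, 1, 2, 3, 12, 13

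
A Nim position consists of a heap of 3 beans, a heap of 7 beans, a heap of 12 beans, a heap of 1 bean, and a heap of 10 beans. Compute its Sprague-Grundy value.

Bitwise XOR of the heap sizes:
  0011  (3)
  0111  (7)
  1100  (12)
  0001  (1)
  1010  (10)
  ----
  0011  (3)

3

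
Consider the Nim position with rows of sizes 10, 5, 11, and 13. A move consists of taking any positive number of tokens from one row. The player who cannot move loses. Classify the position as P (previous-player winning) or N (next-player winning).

Compute the nim-sum pairwise:
10 ^ 5 = 15
15 ^ 11 = 4
4 ^ 13 = 9
The nim-sum is 9 ≠ 0, so this is an N-position: the player to move can win.

N-position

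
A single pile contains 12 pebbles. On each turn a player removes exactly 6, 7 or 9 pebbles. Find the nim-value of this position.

Grundy values for subtraction set {6, 7, 9}:
k:     0  1  2  3  4  5  6  7  8  9 10 11 12
g(k):  0  0  0  0  0  0  1  1  1  1  1  1  2
So g(12) = 2.

2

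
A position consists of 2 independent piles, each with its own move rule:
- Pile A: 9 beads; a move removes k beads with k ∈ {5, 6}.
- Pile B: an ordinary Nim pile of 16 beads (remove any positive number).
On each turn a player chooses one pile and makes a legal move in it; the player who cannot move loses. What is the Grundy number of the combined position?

For pile A, compute g(0), g(1), … with moves {5, 6}:
k:     0  1  2  3  4  5  6  7  8  9
g(k):  0  0  0  0  0  1  1  1  1  1
So g(9) = 1.
Pile B is a plain Nim pile of size 16, so its Grundy value is 16.
By the Sprague-Grundy theorem, the Grundy value of a sum of independent games is the XOR of the component values.
Combined value = 1 XOR 16 = 17.

17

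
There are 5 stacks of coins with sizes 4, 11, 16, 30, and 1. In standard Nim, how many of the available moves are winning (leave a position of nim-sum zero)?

0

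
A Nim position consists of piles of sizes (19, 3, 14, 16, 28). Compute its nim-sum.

18

Nim-sum: 19 ^ 3 ^ 14 ^ 16 ^ 28 = 18.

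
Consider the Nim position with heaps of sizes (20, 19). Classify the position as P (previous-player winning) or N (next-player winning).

N-position

Bitwise XOR of the heap sizes:
  10100  (20)
  10011  (19)
  -----
  00111  (7)
The nim-sum is 7 ≠ 0, so this is an N-position: the player to move can win.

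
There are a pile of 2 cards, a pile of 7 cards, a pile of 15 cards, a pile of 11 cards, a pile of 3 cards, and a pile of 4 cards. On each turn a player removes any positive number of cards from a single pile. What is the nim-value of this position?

Bitwise XOR of the heap sizes:
  0010  (2)
  0111  (7)
  1111  (15)
  1011  (11)
  0011  (3)
  0100  (4)
  ----
  0110  (6)

6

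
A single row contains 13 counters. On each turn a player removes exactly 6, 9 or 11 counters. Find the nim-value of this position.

Compute g(0), g(1), … for moves {6, 9, 11}:
k:     0  1  2  3  4  5  6  7  8  9 10 11 12 13
g(k):  0  0  0  0  0  0  1  1  1  1  1  1  2  2
So g(13) = 2.

2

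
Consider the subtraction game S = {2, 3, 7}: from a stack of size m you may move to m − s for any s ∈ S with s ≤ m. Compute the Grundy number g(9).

2

Compute g(0), g(1), … for moves {2, 3, 7}:
g(0) = mex{} = 0
g(1) = mex{} = 0
g(2) = mex{0} = 1
g(3) = mex{0} = 1
g(4) = mex{0,1} = 2
g(5) = mex{1} = 0
g(6) = mex{1,2} = 0
g(7) = mex{0,2} = 1
g(8) = mex{0} = 1
g(9) = mex{0,1} = 2
So g(9) = 2.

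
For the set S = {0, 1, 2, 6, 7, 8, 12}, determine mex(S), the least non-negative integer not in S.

The values 0, 1, 2 are all present; 3 is the first non-negative integer missing from the set.

3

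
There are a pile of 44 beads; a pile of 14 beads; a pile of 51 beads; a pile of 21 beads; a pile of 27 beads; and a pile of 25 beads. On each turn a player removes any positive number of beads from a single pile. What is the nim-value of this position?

In binary:
  101100  (44)
  001110  (14)
  110011  (51)
  010101  (21)
  011011  (27)
  011001  (25)
  ------
  000110  (6)

6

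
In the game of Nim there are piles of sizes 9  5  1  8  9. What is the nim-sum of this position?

Bitwise XOR of the heap sizes:
  1001  (9)
  0101  (5)
  0001  (1)
  1000  (8)
  1001  (9)
  ----
  1100  (12)

12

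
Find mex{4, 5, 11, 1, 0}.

2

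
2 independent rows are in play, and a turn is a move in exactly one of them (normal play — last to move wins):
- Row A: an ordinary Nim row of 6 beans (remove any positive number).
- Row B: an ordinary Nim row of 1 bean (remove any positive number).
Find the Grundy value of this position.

Row A is a plain Nim row of size 6, so its Grundy value is 6.
Row B is a plain Nim row of size 1, so its Grundy value is 1.
By the Sprague-Grundy theorem, the Grundy value of a sum of independent games is the XOR of the component values.
Combined value = 6 ⊕ 1 = 7.

7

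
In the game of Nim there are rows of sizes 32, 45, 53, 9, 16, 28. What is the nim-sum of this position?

61

Nim-sum: 32 ^ 45 ^ 53 ^ 9 ^ 16 ^ 28 = 61.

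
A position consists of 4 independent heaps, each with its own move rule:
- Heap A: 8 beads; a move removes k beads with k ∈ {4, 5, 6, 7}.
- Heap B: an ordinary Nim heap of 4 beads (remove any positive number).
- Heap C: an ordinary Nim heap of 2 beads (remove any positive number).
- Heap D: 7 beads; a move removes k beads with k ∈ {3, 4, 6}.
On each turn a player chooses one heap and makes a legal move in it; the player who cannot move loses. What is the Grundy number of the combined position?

6

Build the Grundy sequence for heap A with g(k) = mex{g(k−s) : s ∈ {4, 5, 6, 7}, s ≤ k}:
k:     0  1  2  3  4  5  6  7  8
g(k):  0  0  0  0  1  1  1  1  2
So g(8) = 2.
Heap B is a plain Nim heap of size 4, so its Grundy value is 4.
Heap C is a plain Nim heap of size 2, so its Grundy value is 2.
Build the Grundy sequence for heap D with g(k) = mex{g(k−s) : s ∈ {3, 4, 6}, s ≤ k}:
k:     0  1  2  3  4  5  6  7
g(k):  0  0  0  1  1  1  2  2
So g(7) = 2.
The value of a disjunctive sum is the nim-sum of the parts.
Combined value = 2 ⊕ 4 ⊕ 2 ⊕ 2 = 6.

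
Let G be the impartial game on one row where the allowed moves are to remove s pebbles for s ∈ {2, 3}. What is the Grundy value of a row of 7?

1

Compute g(0), g(1), … for moves {2, 3}:
k:     0  1  2  3  4  5  6  7
g(k):  0  0  1  1  2  0  0  1
So g(7) = 1.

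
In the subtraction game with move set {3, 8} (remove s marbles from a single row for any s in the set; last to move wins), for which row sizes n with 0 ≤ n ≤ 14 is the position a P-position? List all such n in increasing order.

0, 1, 2, 6, 7, 11, 12, 13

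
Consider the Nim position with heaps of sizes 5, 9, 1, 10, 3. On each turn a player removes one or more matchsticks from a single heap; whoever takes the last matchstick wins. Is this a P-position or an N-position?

N-position

Nim-sum: 5 XOR 9 XOR 1 XOR 10 XOR 3 = 4.
The nim-sum is 4 ≠ 0, so this is an N-position: the player to move can win.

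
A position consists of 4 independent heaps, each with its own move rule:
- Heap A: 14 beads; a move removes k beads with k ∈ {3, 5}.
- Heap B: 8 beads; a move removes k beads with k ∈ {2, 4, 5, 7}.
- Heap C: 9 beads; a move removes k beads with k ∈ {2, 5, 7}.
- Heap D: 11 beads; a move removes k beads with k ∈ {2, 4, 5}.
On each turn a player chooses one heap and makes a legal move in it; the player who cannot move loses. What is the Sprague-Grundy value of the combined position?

6

Build the Grundy sequence for heap A with g(k) = mex{g(k−s) : s ∈ {3, 5}, s ≤ k}:
g(0) = mex{} = 0
g(1) = mex{} = 0
g(2) = mex{} = 0
g(3) = mex{0} = 1
g(4) = mex{0} = 1
g(5) = mex{0} = 1
g(6) = mex{0,1} = 2
g(7) = mex{0,1} = 2
g(8) = mex{1} = 0
g(9) = mex{1,2} = 0
g(10) = mex{1,2} = 0
g(11) = mex{0,2} = 1
g(12) = mex{0,2} = 1
g(13) = mex{0} = 1
g(14) = mex{0,1} = 2
So g(14) = 2.
Build the Grundy sequence for heap B with g(k) = mex{g(k−s) : s ∈ {2, 4, 5, 7}, s ≤ k}:
k:     0  1  2  3  4  5  6  7  8
g(k):  0  0  1  1  2  2  3  3  4
So g(8) = 4.
For heap C, compute g(0), g(1), … with moves {2, 5, 7}:
k:     0  1  2  3  4  5  6  7  8  9
g(k):  0  0  1  1  0  2  1  3  2  2
So g(9) = 2.
Grundy values for heap D (subtraction set {2, 4, 5}):
k:     0  1  2  3  4  5  6  7  8  9 10 11
g(k):  0  0  1  1  2  2  3  0  0  1  1  2
So g(11) = 2.
By the Sprague-Grundy theorem, the Grundy value of a sum of independent games is the XOR of the component values.
Combined value = 2 ⊕ 4 ⊕ 2 ⊕ 2 = 6.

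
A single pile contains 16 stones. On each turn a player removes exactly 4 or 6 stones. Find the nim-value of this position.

1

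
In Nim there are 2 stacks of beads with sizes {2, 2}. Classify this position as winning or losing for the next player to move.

Losing position

In binary:
  10  (2)
  10  (2)
  --
  00  (0)
The nim-sum is 0, so this is a P-position: the player to move is in a losing position under optimal play.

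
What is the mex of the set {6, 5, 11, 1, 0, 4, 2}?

3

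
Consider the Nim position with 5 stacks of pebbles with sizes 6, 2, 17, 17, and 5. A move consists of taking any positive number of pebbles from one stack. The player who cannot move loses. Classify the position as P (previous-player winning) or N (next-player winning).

N-position

Nim-sum: 6 ⊕ 2 ⊕ 17 ⊕ 17 ⊕ 5 = 1.
The nim-sum is 1 ≠ 0, so this is an N-position: the player to move can win.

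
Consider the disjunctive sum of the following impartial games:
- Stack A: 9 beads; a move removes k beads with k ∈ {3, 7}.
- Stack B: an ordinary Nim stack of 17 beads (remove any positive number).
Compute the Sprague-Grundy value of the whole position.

Grundy values for stack A (subtraction set {3, 7}):
g(0) = mex{} = 0
g(1) = mex{} = 0
g(2) = mex{} = 0
g(3) = mex{0} = 1
g(4) = mex{0} = 1
g(5) = mex{0} = 1
g(6) = mex{1} = 0
g(7) = mex{0,1} = 2
g(8) = mex{0,1} = 2
g(9) = mex{0} = 1
So g(9) = 1.
Stack B is a plain Nim stack of size 17, so its Grundy value is 17.
By the Sprague-Grundy theorem, the Grundy value of a sum of independent games is the XOR of the component values.
Combined value = 1 ⊕ 17 = 16.

16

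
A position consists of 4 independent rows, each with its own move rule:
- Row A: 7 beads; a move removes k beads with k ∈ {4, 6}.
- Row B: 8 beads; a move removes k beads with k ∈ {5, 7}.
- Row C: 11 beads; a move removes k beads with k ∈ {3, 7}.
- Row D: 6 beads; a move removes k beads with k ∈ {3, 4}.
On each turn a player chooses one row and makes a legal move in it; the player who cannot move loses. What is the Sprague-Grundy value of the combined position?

2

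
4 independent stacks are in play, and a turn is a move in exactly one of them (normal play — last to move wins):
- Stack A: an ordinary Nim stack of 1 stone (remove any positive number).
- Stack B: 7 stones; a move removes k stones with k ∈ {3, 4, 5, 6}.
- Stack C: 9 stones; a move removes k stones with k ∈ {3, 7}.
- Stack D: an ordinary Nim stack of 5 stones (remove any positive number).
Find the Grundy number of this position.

7

Stack A is a plain Nim stack of size 1, so its Grundy value is 1.
Build the Grundy sequence for stack B with g(k) = mex{g(k−s) : s ∈ {3, 4, 5, 6}, s ≤ k}:
k:     0  1  2  3  4  5  6  7
g(k):  0  0  0  1  1  1  2  2
So g(7) = 2.
Grundy values for stack C (subtraction set {3, 7}):
g(0) = mex{} = 0
g(1) = mex{} = 0
g(2) = mex{} = 0
g(3) = mex{0} = 1
g(4) = mex{0} = 1
g(5) = mex{0} = 1
g(6) = mex{1} = 0
g(7) = mex{0,1} = 2
g(8) = mex{0,1} = 2
g(9) = mex{0} = 1
So g(9) = 1.
Stack D is a plain Nim stack of size 5, so its Grundy value is 5.
By the Sprague-Grundy theorem, the Grundy value of a sum of independent games is the XOR of the component values.
Combined value = 1 XOR 2 XOR 1 XOR 5 = 7.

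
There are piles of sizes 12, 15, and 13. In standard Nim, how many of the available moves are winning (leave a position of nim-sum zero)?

Compute the nim-sum pairwise:
12 XOR 15 = 3
3 XOR 13 = 14
The overall nim-sum is X = 14. A pile of size p has a winning move iff p XOR X < p (reduce it to p XOR X).
  12: 12 XOR 14 = 2 < 12 — winning move (to 2).
  15: 15 XOR 14 = 1 < 15 — winning move (to 1).
  13: 13 XOR 14 = 3 < 13 — winning move (to 3).
That gives 3 winning moves.

3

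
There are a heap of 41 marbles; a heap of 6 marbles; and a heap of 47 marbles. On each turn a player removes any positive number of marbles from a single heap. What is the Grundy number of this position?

Nim-sum: 41 ⊕ 6 ⊕ 47 = 0.

0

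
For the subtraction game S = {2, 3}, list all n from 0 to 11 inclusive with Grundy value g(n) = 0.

Grundy values for subtraction set {2, 3}:
k:     0  1  2  3  4  5  6  7  8  9 10 11
g(k):  0  0  1  1  2  0  0  1  1  2  0  0
The P-positions (g = 0) in 0..11 are 0, 1, 5, 6, 10, 11.

0, 1, 5, 6, 10, 11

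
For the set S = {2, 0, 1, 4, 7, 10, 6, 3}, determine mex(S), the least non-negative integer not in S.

The values 0, 1, 2, 3, 4 are all present; 5 is the first non-negative integer missing from the set.

5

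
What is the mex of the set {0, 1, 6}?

2

The values 0, 1 are all present; 2 is the first non-negative integer missing from the set.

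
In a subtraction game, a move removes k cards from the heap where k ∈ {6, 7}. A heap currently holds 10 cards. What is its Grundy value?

1

Grundy values for subtraction set {6, 7}:
g(0) = mex{} = 0
g(1) = mex{} = 0
g(2) = mex{} = 0
g(3) = mex{} = 0
g(4) = mex{} = 0
g(5) = mex{} = 0
g(6) = mex{0} = 1
g(7) = mex{0} = 1
g(8) = mex{0} = 1
g(9) = mex{0} = 1
g(10) = mex{0} = 1
So g(10) = 1.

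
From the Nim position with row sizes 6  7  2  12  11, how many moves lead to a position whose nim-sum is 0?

Compute the nim-sum pairwise:
6 ⊕ 7 = 1
1 ⊕ 2 = 3
3 ⊕ 12 = 15
15 ⊕ 11 = 4
The overall nim-sum is X = 4. A row of size p has a winning move iff p XOR X < p (reduce it to p XOR X).
  6: 6 XOR 4 = 2 < 6 — winning move (to 2).
  7: 7 XOR 4 = 3 < 7 — winning move (to 3).
  2: 2 XOR 4 = 6 ≥ 2 — no move.
  12: 12 XOR 4 = 8 < 12 — winning move (to 8).
  11: 11 XOR 4 = 15 ≥ 11 — no move.
That gives 3 winning moves.

3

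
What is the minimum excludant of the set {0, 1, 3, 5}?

The values 0, 1 are all present; 2 is the first non-negative integer missing from the set.

2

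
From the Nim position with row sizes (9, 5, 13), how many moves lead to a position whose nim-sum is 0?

Compute the nim-sum pairwise:
9 ^ 5 = 12
12 ^ 13 = 1
The overall nim-sum is X = 1. A row of size p has a winning move iff p XOR X < p (reduce it to p XOR X).
  9: 9 XOR 1 = 8 < 9 — winning move (to 8).
  5: 5 XOR 1 = 4 < 5 — winning move (to 4).
  13: 13 XOR 1 = 12 < 13 — winning move (to 12).
That gives 3 winning moves.

3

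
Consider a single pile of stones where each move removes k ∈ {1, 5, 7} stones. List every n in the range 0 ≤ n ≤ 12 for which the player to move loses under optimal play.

0, 2, 4, 6, 8, 10, 12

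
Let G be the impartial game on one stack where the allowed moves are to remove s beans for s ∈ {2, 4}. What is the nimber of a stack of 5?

2

Grundy values for subtraction set {2, 4}:
k:     0  1  2  3  4  5
g(k):  0  0  1  1  2  2
So g(5) = 2.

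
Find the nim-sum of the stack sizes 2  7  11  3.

Nim-sum: 2 ^ 7 ^ 11 ^ 3 = 13.

13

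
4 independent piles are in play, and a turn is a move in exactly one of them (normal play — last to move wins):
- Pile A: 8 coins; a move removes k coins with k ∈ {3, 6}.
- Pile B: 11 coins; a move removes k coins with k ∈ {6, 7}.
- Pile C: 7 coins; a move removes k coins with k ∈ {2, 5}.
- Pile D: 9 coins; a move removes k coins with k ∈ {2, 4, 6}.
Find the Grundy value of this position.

For pile A, compute g(0), g(1), … with moves {3, 6}:
k:     0  1  2  3  4  5  6  7  8
g(k):  0  0  0  1  1  1  2  2  2
So g(8) = 2.
Build the Grundy sequence for pile B with g(k) = mex{g(k−s) : s ∈ {6, 7}, s ≤ k}:
g(0) = mex{} = 0
g(1) = mex{} = 0
g(2) = mex{} = 0
g(3) = mex{} = 0
g(4) = mex{} = 0
g(5) = mex{} = 0
g(6) = mex{0} = 1
g(7) = mex{0} = 1
g(8) = mex{0} = 1
g(9) = mex{0} = 1
g(10) = mex{0} = 1
g(11) = mex{0} = 1
So g(11) = 1.
Build the Grundy sequence for pile C with g(k) = mex{g(k−s) : s ∈ {2, 5}, s ≤ k}:
g(0) = mex{} = 0
g(1) = mex{} = 0
g(2) = mex{0} = 1
g(3) = mex{0} = 1
g(4) = mex{1} = 0
g(5) = mex{0,1} = 2
g(6) = mex{0} = 1
g(7) = mex{1,2} = 0
So g(7) = 0.
Build the Grundy sequence for pile D with g(k) = mex{g(k−s) : s ∈ {2, 4, 6}, s ≤ k}:
k:     0  1  2  3  4  5  6  7  8  9
g(k):  0  0  1  1  2  2  3  3  0  0
So g(9) = 0.
By the Sprague-Grundy theorem, the Grundy value of a sum of independent games is the XOR of the component values.
Combined value = 2 ⊕ 1 ⊕ 0 ⊕ 0 = 3.

3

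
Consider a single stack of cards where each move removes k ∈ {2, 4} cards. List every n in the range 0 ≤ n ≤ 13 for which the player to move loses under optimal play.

0, 1, 6, 7, 12, 13

Grundy values for subtraction set {2, 4}:
g(0) = mex{} = 0
g(1) = mex{} = 0
g(2) = mex{0} = 1
g(3) = mex{0} = 1
g(4) = mex{0,1} = 2
g(5) = mex{0,1} = 2
g(6) = mex{1,2} = 0
g(7) = mex{1,2} = 0
g(8) = mex{0,2} = 1
g(9) = mex{0,2} = 1
g(10) = mex{0,1} = 2
g(11) = mex{0,1} = 2
g(12) = mex{1,2} = 0
g(13) = mex{1,2} = 0
The P-positions (g = 0) in 0..13 are 0, 1, 6, 7, 12, 13.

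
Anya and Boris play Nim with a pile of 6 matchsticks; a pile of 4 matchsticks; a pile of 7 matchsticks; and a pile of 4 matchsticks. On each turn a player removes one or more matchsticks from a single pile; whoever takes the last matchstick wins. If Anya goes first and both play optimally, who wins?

Anya wins

Write each in binary and XOR column by column:
  110  (6)
  100  (4)
  111  (7)
  100  (4)
  ---
  001  (1)
The nim-sum is 1 ≠ 0, so this is an N-position: the player to move can win; Anya has a winning move.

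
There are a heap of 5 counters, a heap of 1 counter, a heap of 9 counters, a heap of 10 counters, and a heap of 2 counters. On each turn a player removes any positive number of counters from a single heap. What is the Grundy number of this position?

5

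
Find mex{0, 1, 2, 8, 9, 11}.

The values 0, 1, 2 are all present; 3 is the first non-negative integer missing from the set.

3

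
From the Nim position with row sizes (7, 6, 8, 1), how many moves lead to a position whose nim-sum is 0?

1

Compute the nim-sum pairwise:
7 XOR 6 = 1
1 XOR 8 = 9
9 XOR 1 = 8
The overall nim-sum is X = 8. A row of size p has a winning move iff p XOR X < p (reduce it to p XOR X).
  7: 7 XOR 8 = 15 ≥ 7 — no move.
  6: 6 XOR 8 = 14 ≥ 6 — no move.
  8: 8 XOR 8 = 0 < 8 — winning move (to 0).
  1: 1 XOR 8 = 9 ≥ 1 — no move.
That gives 1 winning move.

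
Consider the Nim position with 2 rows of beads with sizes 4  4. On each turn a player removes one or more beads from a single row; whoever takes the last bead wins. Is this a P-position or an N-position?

P-position

In binary:
  100  (4)
  100  (4)
  ---
  000  (0)
The nim-sum is 0, so this is a P-position: the player to move is in a losing position under optimal play.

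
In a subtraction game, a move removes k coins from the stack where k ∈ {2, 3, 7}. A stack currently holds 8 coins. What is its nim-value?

1

Grundy values for subtraction set {2, 3, 7}:
g(0) = mex{} = 0
g(1) = mex{} = 0
g(2) = mex{0} = 1
g(3) = mex{0} = 1
g(4) = mex{0,1} = 2
g(5) = mex{1} = 0
g(6) = mex{1,2} = 0
g(7) = mex{0,2} = 1
g(8) = mex{0} = 1
So g(8) = 1.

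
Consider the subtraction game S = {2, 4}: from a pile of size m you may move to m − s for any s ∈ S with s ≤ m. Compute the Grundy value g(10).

2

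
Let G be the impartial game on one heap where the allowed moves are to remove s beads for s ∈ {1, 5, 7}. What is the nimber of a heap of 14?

Compute g(0), g(1), … for moves {1, 5, 7}:
g(0) = mex{} = 0
g(1) = mex{0} = 1
g(2) = mex{1} = 0
g(3) = mex{0} = 1
g(4) = mex{1} = 0
g(5) = mex{0} = 1
g(6) = mex{1} = 0
g(7) = mex{0} = 1
g(8) = mex{1} = 0
g(9) = mex{0} = 1
g(10) = mex{1} = 0
g(11) = mex{0} = 1
g(12) = mex{1} = 0
g(13) = mex{0} = 1
g(14) = mex{1} = 0
So g(14) = 0.

0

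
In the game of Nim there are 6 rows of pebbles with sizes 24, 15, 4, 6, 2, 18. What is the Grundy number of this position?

Compute the nim-sum pairwise:
24 XOR 15 = 23
23 XOR 4 = 19
19 XOR 6 = 21
21 XOR 2 = 23
23 XOR 18 = 5

5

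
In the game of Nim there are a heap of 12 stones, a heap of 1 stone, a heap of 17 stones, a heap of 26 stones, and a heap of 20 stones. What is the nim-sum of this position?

Bitwise XOR of the heap sizes:
  01100  (12)
  00001  (1)
  10001  (17)
  11010  (26)
  10100  (20)
  -----
  10010  (18)

18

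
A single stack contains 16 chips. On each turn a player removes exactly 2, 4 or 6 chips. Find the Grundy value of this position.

Grundy values for subtraction set {2, 4, 6}:
k:     0  1  2  3  4  5  6  7  8  9 10 11 12 13 14 15 16
g(k):  0  0  1  1  2  2  3  3  0  0  1  1  2  2  3  3  0
So g(16) = 0.

0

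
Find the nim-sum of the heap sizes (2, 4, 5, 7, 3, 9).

Compute the nim-sum pairwise:
2 ⊕ 4 = 6
6 ⊕ 5 = 3
3 ⊕ 7 = 4
4 ⊕ 3 = 7
7 ⊕ 9 = 14

14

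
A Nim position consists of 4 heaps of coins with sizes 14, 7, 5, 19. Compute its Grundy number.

Nim-sum: 14 ⊕ 7 ⊕ 5 ⊕ 19 = 31.

31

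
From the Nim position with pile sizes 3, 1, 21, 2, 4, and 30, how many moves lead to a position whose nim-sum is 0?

1

Write each in binary and XOR column by column:
  00011  (3)
  00001  (1)
  10101  (21)
  00010  (2)
  00100  (4)
  11110  (30)
  -----
  01111  (15)
The overall nim-sum is X = 15. A pile of size p has a winning move iff p XOR X < p (reduce it to p XOR X).
  3: 3 XOR 15 = 12 ≥ 3 — no move.
  1: 1 XOR 15 = 14 ≥ 1 — no move.
  21: 21 XOR 15 = 26 ≥ 21 — no move.
  2: 2 XOR 15 = 13 ≥ 2 — no move.
  4: 4 XOR 15 = 11 ≥ 4 — no move.
  30: 30 XOR 15 = 17 < 30 — winning move (to 17).
That gives 1 winning move.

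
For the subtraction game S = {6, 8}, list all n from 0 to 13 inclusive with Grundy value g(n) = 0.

Grundy values for subtraction set {6, 8}:
k:     0  1  2  3  4  5  6  7  8  9 10 11 12 13
g(k):  0  0  0  0  0  0  1  1  1  1  1  1  2  2
The P-positions (g = 0) in 0..13 are 0, 1, 2, 3, 4, 5.

0, 1, 2, 3, 4, 5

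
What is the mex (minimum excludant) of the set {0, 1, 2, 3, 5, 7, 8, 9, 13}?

4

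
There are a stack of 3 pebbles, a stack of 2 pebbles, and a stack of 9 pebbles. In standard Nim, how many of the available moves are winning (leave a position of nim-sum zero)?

1

Nim-sum: 3 XOR 2 XOR 9 = 8.
The overall nim-sum is X = 8. A stack of size p has a winning move iff p XOR X < p (reduce it to p XOR X).
  3: 3 XOR 8 = 11 ≥ 3 — no move.
  2: 2 XOR 8 = 10 ≥ 2 — no move.
  9: 9 XOR 8 = 1 < 9 — winning move (to 1).
That gives 1 winning move.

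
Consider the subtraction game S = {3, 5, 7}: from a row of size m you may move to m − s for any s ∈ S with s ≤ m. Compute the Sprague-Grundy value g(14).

1

Compute g(0), g(1), … for moves {3, 5, 7}:
k:     0  1  2  3  4  5  6  7  8  9 10 11 12 13 14
g(k):  0  0  0  1  1  1  2  2  2  3  0  0  0  1  1
So g(14) = 1.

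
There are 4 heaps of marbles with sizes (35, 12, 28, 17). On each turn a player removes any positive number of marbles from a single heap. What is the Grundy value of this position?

34

Bitwise XOR of the heap sizes:
  100011  (35)
  001100  (12)
  011100  (28)
  010001  (17)
  ------
  100010  (34)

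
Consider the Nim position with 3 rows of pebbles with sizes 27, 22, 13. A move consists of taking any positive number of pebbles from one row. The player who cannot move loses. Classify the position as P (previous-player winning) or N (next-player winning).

P-position

Write each in binary and XOR column by column:
  11011  (27)
  10110  (22)
  01101  (13)
  -----
  00000  (0)
The nim-sum is 0, so this is a P-position: the player to move is in a losing position under optimal play.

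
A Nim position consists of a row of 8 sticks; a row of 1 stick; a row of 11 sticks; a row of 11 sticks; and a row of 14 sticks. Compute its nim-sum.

7

Nim-sum: 8 XOR 1 XOR 11 XOR 11 XOR 14 = 7.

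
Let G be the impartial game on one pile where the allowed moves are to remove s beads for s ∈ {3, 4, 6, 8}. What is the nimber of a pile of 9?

Build the Grundy sequence with g(k) = mex{g(k−s) : s ∈ {3, 4, 6, 8}, s ≤ k}:
k:     0  1  2  3  4  5  6  7  8  9
g(k):  0  0  0  1  1  1  2  2  2  3
So g(9) = 3.

3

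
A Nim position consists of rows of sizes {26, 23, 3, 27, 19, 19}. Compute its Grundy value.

21

Compute the nim-sum pairwise:
26 ⊕ 23 = 13
13 ⊕ 3 = 14
14 ⊕ 27 = 21
21 ⊕ 19 = 6
6 ⊕ 19 = 21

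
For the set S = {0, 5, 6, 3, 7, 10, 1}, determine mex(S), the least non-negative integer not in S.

2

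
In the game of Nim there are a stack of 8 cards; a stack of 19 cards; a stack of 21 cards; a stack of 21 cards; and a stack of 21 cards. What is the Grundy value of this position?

14

Compute the nim-sum pairwise:
8 XOR 19 = 27
27 XOR 21 = 14
14 XOR 21 = 27
27 XOR 21 = 14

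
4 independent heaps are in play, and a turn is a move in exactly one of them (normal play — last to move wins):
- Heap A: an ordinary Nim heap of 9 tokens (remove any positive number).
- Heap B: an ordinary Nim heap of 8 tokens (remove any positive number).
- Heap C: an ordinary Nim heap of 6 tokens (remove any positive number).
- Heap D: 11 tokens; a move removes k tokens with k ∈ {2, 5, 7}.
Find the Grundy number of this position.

Heap A is a plain Nim heap of size 9, so its Grundy value is 9.
Heap B is a plain Nim heap of size 8, so its Grundy value is 8.
Heap C is a plain Nim heap of size 6, so its Grundy value is 6.
Grundy values for heap D (subtraction set {2, 5, 7}):
g(0) = mex{} = 0
g(1) = mex{} = 0
g(2) = mex{0} = 1
g(3) = mex{0} = 1
g(4) = mex{1} = 0
g(5) = mex{0,1} = 2
g(6) = mex{0} = 1
g(7) = mex{0,1,2} = 3
g(8) = mex{0,1} = 2
g(9) = mex{0,1,3} = 2
g(10) = mex{1,2} = 0
g(11) = mex{0,1,2} = 3
So g(11) = 3.
The value of a disjunctive sum is the nim-sum of the parts.
Combined value = 9 ⊕ 8 ⊕ 6 ⊕ 3 = 4.

4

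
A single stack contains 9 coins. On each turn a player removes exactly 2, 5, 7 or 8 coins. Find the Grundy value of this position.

2

Compute g(0), g(1), … for moves {2, 5, 7, 8}:
k:     0  1  2  3  4  5  6  7  8  9
g(k):  0  0  1  1  0  2  1  3  2  2
So g(9) = 2.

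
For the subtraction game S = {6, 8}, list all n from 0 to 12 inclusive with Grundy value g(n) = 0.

0, 1, 2, 3, 4, 5

Compute g(0), g(1), … for moves {6, 8}:
k:     0  1  2  3  4  5  6  7  8  9 10 11 12
g(k):  0  0  0  0  0  0  1  1  1  1  1  1  2
The P-positions (g = 0) in 0..12 are 0, 1, 2, 3, 4, 5.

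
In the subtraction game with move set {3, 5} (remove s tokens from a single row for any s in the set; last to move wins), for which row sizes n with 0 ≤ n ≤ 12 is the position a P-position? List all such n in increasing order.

0, 1, 2, 8, 9, 10

Grundy values for subtraction set {3, 5}:
g(0) = mex{} = 0
g(1) = mex{} = 0
g(2) = mex{} = 0
g(3) = mex{0} = 1
g(4) = mex{0} = 1
g(5) = mex{0} = 1
g(6) = mex{0,1} = 2
g(7) = mex{0,1} = 2
g(8) = mex{1} = 0
g(9) = mex{1,2} = 0
g(10) = mex{1,2} = 0
g(11) = mex{0,2} = 1
g(12) = mex{0,2} = 1
The P-positions (g = 0) in 0..12 are 0, 1, 2, 8, 9, 10.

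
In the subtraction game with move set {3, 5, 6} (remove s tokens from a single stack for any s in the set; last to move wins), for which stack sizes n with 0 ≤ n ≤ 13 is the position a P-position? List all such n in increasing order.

0, 1, 2, 9, 10, 11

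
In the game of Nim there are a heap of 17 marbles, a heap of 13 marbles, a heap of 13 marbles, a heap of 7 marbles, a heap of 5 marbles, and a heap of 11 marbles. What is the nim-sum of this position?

24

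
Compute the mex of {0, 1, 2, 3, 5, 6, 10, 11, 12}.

4

The values 0, 1, 2, 3 are all present; 4 is the first non-negative integer missing from the set.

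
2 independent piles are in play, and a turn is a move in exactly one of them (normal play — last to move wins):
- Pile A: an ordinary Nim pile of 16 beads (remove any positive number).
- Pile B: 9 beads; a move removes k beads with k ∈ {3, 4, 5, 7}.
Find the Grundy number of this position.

Pile A is a plain Nim pile of size 16, so its Grundy value is 16.
Build the Grundy sequence for pile B with g(k) = mex{g(k−s) : s ∈ {3, 4, 5, 7}, s ≤ k}:
k:     0  1  2  3  4  5  6  7  8  9
g(k):  0  0  0  1  1  1  2  2  2  3
So g(9) = 3.
By the Sprague-Grundy theorem, the Grundy value of a sum of independent games is the XOR of the component values.
Combined value = 16 XOR 3 = 19.

19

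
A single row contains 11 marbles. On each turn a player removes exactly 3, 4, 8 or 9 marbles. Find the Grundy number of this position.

Grundy values for subtraction set {3, 4, 8, 9}:
k:     0  1  2  3  4  5  6  7  8  9 10 11
g(k):  0  0  0  1  1  1  2  0  2  3  1  3
So g(11) = 3.

3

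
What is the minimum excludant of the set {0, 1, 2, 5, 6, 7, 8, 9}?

3

The values 0, 1, 2 are all present; 3 is the first non-negative integer missing from the set.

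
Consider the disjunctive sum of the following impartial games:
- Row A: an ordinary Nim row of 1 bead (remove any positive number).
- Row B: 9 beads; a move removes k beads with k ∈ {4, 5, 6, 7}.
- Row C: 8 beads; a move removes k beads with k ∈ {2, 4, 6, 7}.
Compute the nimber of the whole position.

7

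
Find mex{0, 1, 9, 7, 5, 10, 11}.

2

The values 0, 1 are all present; 2 is the first non-negative integer missing from the set.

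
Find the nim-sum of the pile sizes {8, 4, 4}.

In binary:
  1000  (8)
  0100  (4)
  0100  (4)
  ----
  1000  (8)

8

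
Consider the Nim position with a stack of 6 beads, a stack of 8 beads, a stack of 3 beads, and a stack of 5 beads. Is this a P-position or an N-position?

N-position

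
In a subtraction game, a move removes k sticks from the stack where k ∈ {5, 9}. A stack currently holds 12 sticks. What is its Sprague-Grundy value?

2

Compute g(0), g(1), … for moves {5, 9}:
g(0) = mex{} = 0
g(1) = mex{} = 0
g(2) = mex{} = 0
g(3) = mex{} = 0
g(4) = mex{} = 0
g(5) = mex{0} = 1
g(6) = mex{0} = 1
g(7) = mex{0} = 1
g(8) = mex{0} = 1
g(9) = mex{0} = 1
g(10) = mex{0,1} = 2
g(11) = mex{0,1} = 2
g(12) = mex{0,1} = 2
So g(12) = 2.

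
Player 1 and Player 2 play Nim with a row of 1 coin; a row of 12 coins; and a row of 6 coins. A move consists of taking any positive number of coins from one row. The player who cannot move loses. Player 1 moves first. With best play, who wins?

Compute the nim-sum pairwise:
1 XOR 12 = 13
13 XOR 6 = 11
The nim-sum is 11 ≠ 0, so this is an N-position: the player to move can win; Player 1 has a winning move.

Player 1 wins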